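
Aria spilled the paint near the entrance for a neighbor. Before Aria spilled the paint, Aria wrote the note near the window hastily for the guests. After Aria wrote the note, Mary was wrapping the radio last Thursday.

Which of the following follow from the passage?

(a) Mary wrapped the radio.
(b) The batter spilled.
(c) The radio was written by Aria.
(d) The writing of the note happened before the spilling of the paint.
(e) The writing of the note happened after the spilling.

(a) Not entailed — 'was wrapping' is progressive on an accomplishment; it does not entail the completed 'wrapped'.
(b) Not entailed — the paint is what spilled, not the batter.
(c) Not entailed — Aria wrote the note, not the radio; the radio belongs to the wrapping event.
(d) Entailed — the narrative places the writing before the spilling.
(e) Not entailed — the narrative places the writing before the spilling, not after.

(d)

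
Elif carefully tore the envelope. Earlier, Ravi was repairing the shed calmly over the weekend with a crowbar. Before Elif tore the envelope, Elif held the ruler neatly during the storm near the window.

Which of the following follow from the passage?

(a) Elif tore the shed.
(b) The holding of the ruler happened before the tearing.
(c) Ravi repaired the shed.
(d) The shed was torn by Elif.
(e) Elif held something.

(a) Not entailed — Elif tore the envelope, not the shed; the shed belongs to the repairing event.
(b) Entailed — the narrative places the holding before the tearing.
(c) Not entailed — 'was repairing' is progressive on an accomplishment; it does not entail the completed 'repaired'.
(d) Not entailed — Elif tore the envelope, not the shed; the shed belongs to the repairing event.
(e) Entailed — this follows by dropping conjuncts from the holding event's description.

(b), (e)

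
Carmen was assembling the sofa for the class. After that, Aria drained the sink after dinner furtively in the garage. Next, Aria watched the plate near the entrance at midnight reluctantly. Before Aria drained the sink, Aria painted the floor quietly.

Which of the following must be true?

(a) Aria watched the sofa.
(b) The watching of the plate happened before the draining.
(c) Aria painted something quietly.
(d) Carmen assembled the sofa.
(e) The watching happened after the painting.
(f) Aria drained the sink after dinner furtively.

(a) Not entailed — Aria watched the plate, not the sofa; the sofa belongs to the assembling event.
(b) Not entailed — the narrative places the draining before the watching, not after.
(c) Entailed — the original entails any weakening of itself; this just generalizes the patient.
(d) Not entailed — 'was assembling' is progressive on an accomplishment; it does not entail the completed 'assembled'.
(e) Entailed — the narrative places the painting before the watching.
(f) Entailed — this follows by dropping conjuncts from the draining event's description.

(c), (e), (f)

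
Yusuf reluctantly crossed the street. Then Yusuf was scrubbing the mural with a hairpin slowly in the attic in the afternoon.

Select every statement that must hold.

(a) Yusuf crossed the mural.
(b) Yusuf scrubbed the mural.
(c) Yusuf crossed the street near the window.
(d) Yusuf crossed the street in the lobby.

(a) Not entailed — Yusuf crossed the street, not the mural; the mural belongs to the scrubbing event.
(b) Entailed — 'scrub' is an activity; 'was scrubbing' entails that some scrubbing happened, so 'scrubbed' holds.
(c) Not entailed — 'near the window' adds information not in the original event.
(d) Not entailed — 'in the lobby' adds information not in the original event.

(b)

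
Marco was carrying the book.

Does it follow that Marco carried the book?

'carry' is atelic; if Marco was carrying the book, then Marco carried the book (for some time).

yes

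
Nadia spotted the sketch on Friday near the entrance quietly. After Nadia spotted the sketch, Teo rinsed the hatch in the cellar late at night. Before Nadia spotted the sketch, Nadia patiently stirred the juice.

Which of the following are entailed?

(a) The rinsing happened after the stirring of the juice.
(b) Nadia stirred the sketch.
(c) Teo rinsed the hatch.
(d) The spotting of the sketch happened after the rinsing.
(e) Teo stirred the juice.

(a), (c)

(a) Entailed — the narrative places the stirring before the rinsing.
(b) Not entailed — Nadia stirred the juice, not the sketch; the sketch belongs to the spotting event.
(c) Entailed — every conjunct here is already in the original rinsing event.
(d) Not entailed — the narrative places the spotting before the rinsing, not after.
(e) Not entailed — the passage has Nadia stirring the juice, not Teo.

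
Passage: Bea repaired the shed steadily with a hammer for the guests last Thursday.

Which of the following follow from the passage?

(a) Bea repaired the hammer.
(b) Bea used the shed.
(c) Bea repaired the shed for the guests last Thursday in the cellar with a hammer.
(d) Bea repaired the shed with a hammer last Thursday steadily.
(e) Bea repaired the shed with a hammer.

(a) Not entailed — the hammer is the instrument, not what was repaired.
(b) Not entailed — the shed is the patient, not an instrument — Bea used a hammer.
(c) Not entailed — 'in the cellar' adds information not in the original event.
(d) Entailed — this follows by dropping conjuncts from the repairing event's description.
(e) Entailed — this follows by dropping conjuncts from the repairing event's description.

(d), (e)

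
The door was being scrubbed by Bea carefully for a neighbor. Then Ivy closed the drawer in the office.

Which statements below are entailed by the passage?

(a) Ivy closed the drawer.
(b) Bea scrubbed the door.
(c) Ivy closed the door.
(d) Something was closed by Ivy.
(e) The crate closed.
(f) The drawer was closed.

(a) Entailed — dropping 'in the office' leaves a sub-description the original still satisfies.
(b) Entailed — 'scrub' is an activity; 'was scrubbing' entails that some scrubbing happened, so 'scrubbed' holds.
(c) Not entailed — Ivy closed the drawer, not the door; the door belongs to the scrubbing event.
(d) Entailed — the original entails any weakening of itself; this just drops 'in the office' and generalizes the patient.
(e) Not entailed — the drawer is what closed, not the crate.
(f) Entailed — every conjunct here is already in the original closing event.

(a), (b), (d), (f)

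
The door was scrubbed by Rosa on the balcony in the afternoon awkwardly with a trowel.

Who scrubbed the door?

'Rosa' marks the agent of the scrubbing event.

Rosa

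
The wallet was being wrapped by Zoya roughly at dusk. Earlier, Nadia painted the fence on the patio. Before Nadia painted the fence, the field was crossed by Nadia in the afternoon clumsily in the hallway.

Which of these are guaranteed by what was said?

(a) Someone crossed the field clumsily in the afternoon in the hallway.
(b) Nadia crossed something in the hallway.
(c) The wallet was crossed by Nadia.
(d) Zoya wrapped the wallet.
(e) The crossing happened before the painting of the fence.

(a), (b), (e)

(a) Entailed — every conjunct here is already in the original crossing event.
(b) Entailed — every conjunct here is already in the original crossing event.
(c) Not entailed — Nadia crossed the field, not the wallet; the wallet belongs to the wrapping event.
(d) Not entailed — 'was wrapping' is progressive on an accomplishment; it does not entail the completed 'wrapped'.
(e) Entailed — the narrative places the crossing before the painting.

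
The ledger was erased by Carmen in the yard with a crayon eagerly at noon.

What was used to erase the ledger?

a crayon

'with a crayon' marks the instrument of the erasing event.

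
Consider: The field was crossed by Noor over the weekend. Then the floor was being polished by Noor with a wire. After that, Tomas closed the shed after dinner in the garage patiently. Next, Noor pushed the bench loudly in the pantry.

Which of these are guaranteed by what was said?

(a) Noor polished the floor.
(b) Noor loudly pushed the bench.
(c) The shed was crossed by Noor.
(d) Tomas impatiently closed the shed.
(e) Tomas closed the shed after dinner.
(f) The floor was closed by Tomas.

(a), (b), (e)

(a) Entailed — 'polish' is an activity; 'was polishing' entails that some polishing happened, so 'polished' holds.
(b) Entailed — this follows by dropping conjuncts from the pushing event's description.
(c) Not entailed — Noor crossed the field, not the shed; the shed belongs to the closing event.
(d) Not entailed — 'impatiently' adds a manner not in (and inconsistent with) the original.
(e) Entailed — every conjunct here is already in the original closing event.
(f) Not entailed — Tomas closed the shed, not the floor; the floor belongs to the polishing event.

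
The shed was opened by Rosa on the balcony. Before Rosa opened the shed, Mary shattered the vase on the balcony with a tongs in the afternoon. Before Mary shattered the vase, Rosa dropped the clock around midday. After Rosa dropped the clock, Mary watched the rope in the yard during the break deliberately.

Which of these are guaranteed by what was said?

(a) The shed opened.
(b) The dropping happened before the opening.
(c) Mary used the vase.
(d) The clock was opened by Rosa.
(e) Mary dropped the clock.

(a), (b)

(a) Entailed — 'Rosa opened the shed' is causative; it entails the inchoative 'the shed opened'.
(b) Entailed — the narrative places the dropping before the opening.
(c) Not entailed — the vase is the patient, not an instrument — Mary used a tongs.
(d) Not entailed — Rosa opened the shed, not the clock; the clock belongs to the dropping event.
(e) Not entailed — the passage has Rosa dropping the clock, not Mary.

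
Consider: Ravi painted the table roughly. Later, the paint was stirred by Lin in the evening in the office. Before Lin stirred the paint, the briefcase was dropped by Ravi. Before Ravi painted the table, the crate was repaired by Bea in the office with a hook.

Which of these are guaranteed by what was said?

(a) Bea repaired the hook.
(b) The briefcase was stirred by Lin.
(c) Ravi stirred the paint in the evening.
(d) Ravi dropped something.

(d)

(a) Not entailed — the hook is the instrument, not what was repaired.
(b) Not entailed — Lin stirred the paint, not the briefcase; the briefcase belongs to the dropping event.
(c) Not entailed — the passage has Lin stirring the paint, not Ravi.
(d) Entailed — generalizing the patient leaves a sub-description the original still satisfies.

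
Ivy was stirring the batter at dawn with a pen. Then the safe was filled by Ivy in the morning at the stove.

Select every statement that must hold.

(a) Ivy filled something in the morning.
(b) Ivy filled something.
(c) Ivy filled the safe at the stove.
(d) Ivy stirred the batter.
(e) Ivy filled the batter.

(a), (b), (c), (d)

(a) Entailed — this follows by dropping conjuncts from the filling event's description.
(b) Entailed — this follows by dropping conjuncts from the filling event's description.
(c) Entailed — dropping 'in the morning' leaves a sub-description the original still satisfies.
(d) Entailed — 'stir' is an activity; 'was stirring' entails that some stirring happened, so 'stirred' holds.
(e) Not entailed — Ivy filled the safe, not the batter; the batter belongs to the stirring event.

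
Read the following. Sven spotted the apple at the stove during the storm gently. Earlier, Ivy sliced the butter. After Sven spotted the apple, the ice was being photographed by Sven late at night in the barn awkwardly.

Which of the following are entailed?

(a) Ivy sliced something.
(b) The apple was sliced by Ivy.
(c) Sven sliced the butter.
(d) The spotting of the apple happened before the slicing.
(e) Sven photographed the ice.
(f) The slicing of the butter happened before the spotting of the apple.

(a) Entailed — generalizing the patient leaves a sub-description the original still satisfies.
(b) Not entailed — Ivy sliced the butter, not the apple; the apple belongs to the spotting event.
(c) Not entailed — the passage has Ivy slicing the butter, not Sven.
(d) Not entailed — the narrative places the slicing before the spotting, not after.
(e) Not entailed — 'was photographing' is progressive on an accomplishment; it does not entail the completed 'photographed'.
(f) Entailed — the narrative places the slicing before the spotting.

(a), (f)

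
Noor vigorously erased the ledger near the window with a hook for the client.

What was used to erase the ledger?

'with a hook' marks the instrument of the erasing event.

a hook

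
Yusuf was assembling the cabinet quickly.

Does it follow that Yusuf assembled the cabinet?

'was assembling' is progressive; for an accomplishment like 'assemble the cabinet', it doesn't entail completion.

no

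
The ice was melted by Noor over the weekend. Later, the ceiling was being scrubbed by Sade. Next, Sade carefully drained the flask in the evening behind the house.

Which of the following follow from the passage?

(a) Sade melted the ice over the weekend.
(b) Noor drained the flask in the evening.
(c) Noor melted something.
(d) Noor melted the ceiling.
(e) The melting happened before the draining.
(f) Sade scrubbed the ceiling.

(c), (e), (f)

(a) Not entailed — the passage has Noor melting the ice, not Sade.
(b) Not entailed — the passage has Sade draining the flask, not Noor.
(c) Entailed — every conjunct here is already in the original melting event.
(d) Not entailed — Noor melted the ice, not the ceiling; the ceiling belongs to the scrubbing event.
(e) Entailed — the narrative places the melting before the draining.
(f) Entailed — 'scrub' is an activity; 'was scrubbing' entails that some scrubbing happened, so 'scrubbed' holds.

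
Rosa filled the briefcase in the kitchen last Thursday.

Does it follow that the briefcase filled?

'Rosa filled the briefcase' is the causative; it entails the inchoative 'the briefcase filled'.

yes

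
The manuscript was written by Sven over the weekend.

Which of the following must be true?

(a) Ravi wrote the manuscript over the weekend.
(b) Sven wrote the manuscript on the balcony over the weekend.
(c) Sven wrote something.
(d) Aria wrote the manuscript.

(a) Not entailed — the passage has Sven writing the manuscript, not Ravi.
(b) Not entailed — 'on the balcony' adds information not in the original event.
(c) Entailed — this follows by dropping conjuncts from the writing event's description.
(d) Not entailed — the passage has Sven writing the manuscript, not Aria.

(c)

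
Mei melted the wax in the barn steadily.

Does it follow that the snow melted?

no

Nothing is said about any snow; only the wax is affected.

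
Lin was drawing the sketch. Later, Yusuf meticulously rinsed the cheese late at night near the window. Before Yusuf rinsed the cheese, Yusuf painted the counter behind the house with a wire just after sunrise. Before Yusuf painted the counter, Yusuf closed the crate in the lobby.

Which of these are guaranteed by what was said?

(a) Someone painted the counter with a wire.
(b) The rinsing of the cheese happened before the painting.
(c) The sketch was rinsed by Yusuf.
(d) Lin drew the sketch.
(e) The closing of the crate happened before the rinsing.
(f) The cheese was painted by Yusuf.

(a), (e)

(a) Entailed — every conjunct here is already in the original painting event.
(b) Not entailed — the narrative places the painting before the rinsing, not after.
(c) Not entailed — Yusuf rinsed the cheese, not the sketch; the sketch belongs to the drawing event.
(d) Not entailed — 'was drawing' is progressive on an accomplishment; it does not entail the completed 'drew'.
(e) Entailed — the narrative places the closing before the rinsing.
(f) Not entailed — Yusuf painted the counter, not the cheese; the cheese belongs to the rinsing event.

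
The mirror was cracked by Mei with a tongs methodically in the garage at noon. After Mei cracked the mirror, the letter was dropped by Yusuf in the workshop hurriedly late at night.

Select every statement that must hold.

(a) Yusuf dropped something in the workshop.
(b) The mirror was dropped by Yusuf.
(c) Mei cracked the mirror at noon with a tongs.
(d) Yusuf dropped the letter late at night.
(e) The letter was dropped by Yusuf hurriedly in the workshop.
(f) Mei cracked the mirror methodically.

(a), (c), (d), (e), (f)

(a) Entailed — every conjunct here is already in the original dropping event.
(b) Not entailed — Yusuf dropped the letter, not the mirror; the mirror belongs to the cracking event.
(c) Entailed — dropping 'methodically', 'in the garage' leaves a sub-description the original still satisfies.
(d) Entailed — this follows by dropping conjuncts from the dropping event's description.
(e) Entailed — every conjunct here is already in the original dropping event.
(f) Entailed — this follows by dropping conjuncts from the cracking event's description.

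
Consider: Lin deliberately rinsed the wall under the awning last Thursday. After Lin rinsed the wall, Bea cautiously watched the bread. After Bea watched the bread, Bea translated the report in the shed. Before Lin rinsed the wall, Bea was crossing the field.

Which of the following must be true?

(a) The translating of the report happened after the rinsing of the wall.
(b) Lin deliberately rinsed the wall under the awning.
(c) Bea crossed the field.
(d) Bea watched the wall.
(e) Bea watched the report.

(a) Entailed — the narrative places the rinsing before the translating.
(b) Entailed — every conjunct here is already in the original rinsing event.
(c) Not entailed — 'was crossing' is progressive on an accomplishment; it does not entail the completed 'crossed'.
(d) Not entailed — Bea watched the bread, not the wall; the wall belongs to the rinsing event.
(e) Not entailed — Bea watched the bread, not the report; the report belongs to the translating event.

(a), (b)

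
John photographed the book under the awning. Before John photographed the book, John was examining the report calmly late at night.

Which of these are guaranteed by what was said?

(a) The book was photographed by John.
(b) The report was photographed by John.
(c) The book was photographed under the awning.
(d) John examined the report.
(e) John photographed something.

(a) Entailed — every conjunct here is already in the original photographing event.
(b) Not entailed — John photographed the book, not the report; the report belongs to the examining event.
(c) Entailed — every conjunct here is already in the original photographing event.
(d) Entailed — 'examine' is an activity; 'was examining' entails that some examining happened, so 'examined' holds.
(e) Entailed — dropping 'under the awning' and generalizing the patient leaves a sub-description the original still satisfies.

(a), (c), (d), (e)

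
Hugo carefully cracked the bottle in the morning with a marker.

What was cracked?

'the bottle' marks the patient of the cracking event.

the bottle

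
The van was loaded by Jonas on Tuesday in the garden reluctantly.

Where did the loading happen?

'in the garden' marks the location of the loading event.

in the garden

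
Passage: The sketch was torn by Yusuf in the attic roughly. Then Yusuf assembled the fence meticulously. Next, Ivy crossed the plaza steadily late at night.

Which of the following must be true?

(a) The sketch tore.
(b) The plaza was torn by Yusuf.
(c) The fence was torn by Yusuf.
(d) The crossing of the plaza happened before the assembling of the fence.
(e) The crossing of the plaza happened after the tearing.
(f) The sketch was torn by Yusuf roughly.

(a), (e), (f)

(a) Entailed — 'Yusuf tore the sketch' is causative; it entails the inchoative 'the sketch tore'.
(b) Not entailed — Yusuf tore the sketch, not the plaza; the plaza belongs to the crossing event.
(c) Not entailed — Yusuf tore the sketch, not the fence; the fence belongs to the assembling event.
(d) Not entailed — the narrative places the assembling before the crossing, not after.
(e) Entailed — the narrative places the tearing before the crossing.
(f) Entailed — the original entails any weakening of itself; this just drops 'in the attic'.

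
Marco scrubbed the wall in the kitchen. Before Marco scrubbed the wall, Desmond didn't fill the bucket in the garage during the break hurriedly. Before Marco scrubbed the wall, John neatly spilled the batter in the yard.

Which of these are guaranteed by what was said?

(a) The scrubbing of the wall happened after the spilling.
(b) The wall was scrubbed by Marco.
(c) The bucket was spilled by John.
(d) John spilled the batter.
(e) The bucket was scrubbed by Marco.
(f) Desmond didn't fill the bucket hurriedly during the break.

(a) Entailed — the narrative places the spilling before the scrubbing.
(b) Entailed — the original entails any weakening of itself; this just drops 'in the kitchen'.
(c) Not entailed — John spilled the batter, not the bucket; the bucket belongs to the filling event.
(d) Entailed — this follows by dropping conjuncts from the spilling event's description.
(e) Not entailed — Marco scrubbed the wall, not the bucket; the bucket belongs to the filling event.
(f) Not entailed — dropping 'in the garage' under negation is not valid — the original leaves open that Desmond filled the bucket some other way.

(a), (b), (d)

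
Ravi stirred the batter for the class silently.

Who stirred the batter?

Ravi

'Ravi' marks the agent of the stirring event.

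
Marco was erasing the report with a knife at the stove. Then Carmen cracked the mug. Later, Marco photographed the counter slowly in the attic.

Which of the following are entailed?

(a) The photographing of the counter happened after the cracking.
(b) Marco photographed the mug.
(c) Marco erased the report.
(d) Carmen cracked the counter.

(a) Entailed — the narrative places the cracking before the photographing.
(b) Not entailed — Marco photographed the counter, not the mug; the mug belongs to the cracking event.
(c) Not entailed — 'was erasing' is progressive on an accomplishment; it does not entail the completed 'erased'.
(d) Not entailed — Carmen cracked the mug, not the counter; the counter belongs to the photographing event.

(a)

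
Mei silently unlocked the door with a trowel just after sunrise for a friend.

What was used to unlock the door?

'with a trowel' marks the instrument of the unlocking event.

a trowel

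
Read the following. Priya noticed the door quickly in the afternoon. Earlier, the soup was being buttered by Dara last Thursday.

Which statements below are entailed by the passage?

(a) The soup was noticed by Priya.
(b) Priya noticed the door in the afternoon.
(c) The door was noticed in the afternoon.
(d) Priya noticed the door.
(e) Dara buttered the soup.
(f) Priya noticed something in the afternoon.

(a) Not entailed — Priya noticed the door, not the soup; the soup belongs to the buttering event.
(b) Entailed — dropping 'quickly' leaves a sub-description the original still satisfies.
(c) Entailed — dropping 'quickly' and generalizing the agent leaves a sub-description the original still satisfies.
(d) Entailed — this follows by dropping conjuncts from the noticing event's description.
(e) Not entailed — 'was buttering' is progressive on an accomplishment; it does not entail the completed 'buttered'.
(f) Entailed — dropping 'quickly' and generalizing the patient leaves a sub-description the original still satisfies.

(b), (c), (d), (f)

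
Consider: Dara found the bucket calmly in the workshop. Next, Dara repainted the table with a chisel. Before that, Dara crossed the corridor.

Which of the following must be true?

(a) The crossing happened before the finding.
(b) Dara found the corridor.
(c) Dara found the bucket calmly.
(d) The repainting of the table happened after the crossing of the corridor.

(a) Not entailed — the narrative doesn't order the crossing relative to the finding.
(b) Not entailed — Dara found the bucket, not the corridor; the corridor belongs to the crossing event.
(c) Entailed — dropping 'in the workshop' leaves a sub-description the original still satisfies.
(d) Entailed — the narrative places the crossing before the repainting.

(c), (d)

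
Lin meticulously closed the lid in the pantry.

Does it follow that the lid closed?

yes

'Lin closed the lid' is the causative; it entails the inchoative 'the lid closed'.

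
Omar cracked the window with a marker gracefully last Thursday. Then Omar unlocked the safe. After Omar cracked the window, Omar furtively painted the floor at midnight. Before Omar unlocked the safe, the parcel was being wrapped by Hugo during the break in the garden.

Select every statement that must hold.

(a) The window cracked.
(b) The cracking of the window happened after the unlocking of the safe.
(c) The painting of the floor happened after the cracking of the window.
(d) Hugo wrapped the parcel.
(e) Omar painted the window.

(a) Entailed — 'Omar cracked the window' is causative; it entails the inchoative 'the window cracked'.
(b) Not entailed — the narrative places the cracking before the unlocking, not after.
(c) Entailed — the narrative places the cracking before the painting.
(d) Not entailed — 'was wrapping' is progressive on an accomplishment; it does not entail the completed 'wrapped'.
(e) Not entailed — Omar painted the floor, not the window; the window belongs to the cracking event.

(a), (c)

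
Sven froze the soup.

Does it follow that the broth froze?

no

Nothing is said about any broth; only the soup is affected.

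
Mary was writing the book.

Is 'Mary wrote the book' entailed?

no

'was writing' is progressive; for an accomplishment like 'write the book', it doesn't entail completion.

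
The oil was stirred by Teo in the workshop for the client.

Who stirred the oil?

Teo

'Teo' marks the agent of the stirring event.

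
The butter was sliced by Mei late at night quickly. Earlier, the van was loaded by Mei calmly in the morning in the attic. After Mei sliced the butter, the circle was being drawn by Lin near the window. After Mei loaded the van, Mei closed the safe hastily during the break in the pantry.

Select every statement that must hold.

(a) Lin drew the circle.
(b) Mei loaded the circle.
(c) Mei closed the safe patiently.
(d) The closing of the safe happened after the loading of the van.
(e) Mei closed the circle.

(d)

(a) Not entailed — 'was drawing' is progressive on an accomplishment; it does not entail the completed 'drew'.
(b) Not entailed — Mei loaded the van, not the circle; the circle belongs to the drawing event.
(c) Not entailed — 'patiently' adds a manner not in (and inconsistent with) the original.
(d) Entailed — the narrative places the loading before the closing.
(e) Not entailed — Mei closed the safe, not the circle; the circle belongs to the drawing event.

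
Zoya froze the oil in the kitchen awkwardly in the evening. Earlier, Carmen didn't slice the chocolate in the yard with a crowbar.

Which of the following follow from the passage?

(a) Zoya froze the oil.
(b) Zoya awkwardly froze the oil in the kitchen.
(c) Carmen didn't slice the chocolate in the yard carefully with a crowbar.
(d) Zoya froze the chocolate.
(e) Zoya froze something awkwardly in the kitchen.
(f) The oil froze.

(a) Entailed — every conjunct here is already in the original freezing event.
(b) Entailed — the original entails any weakening of itself; this just drops 'in the evening'.
(c) Entailed — under negation, adding a further restriction is entailed: if no such slicing event occurred, none occurred carefully either.
(d) Not entailed — Zoya froze the oil, not the chocolate; the chocolate belongs to the slicing event.
(e) Entailed — the original entails any weakening of itself; this just drops 'in the evening' and generalizes the patient.
(f) Entailed — 'Zoya froze the oil' is causative; it entails the inchoative 'the oil froze'.

(a), (b), (c), (e), (f)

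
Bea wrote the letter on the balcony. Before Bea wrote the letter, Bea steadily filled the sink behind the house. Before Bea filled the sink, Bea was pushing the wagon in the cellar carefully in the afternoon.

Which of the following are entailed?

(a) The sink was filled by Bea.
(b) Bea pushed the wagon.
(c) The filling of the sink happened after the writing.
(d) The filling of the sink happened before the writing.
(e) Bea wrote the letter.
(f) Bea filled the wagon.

(a) Entailed — dropping 'behind the house', 'steadily' leaves a sub-description the original still satisfies.
(b) Entailed — 'push' is an activity; 'was pushing' entails that some pushing happened, so 'pushed' holds.
(c) Not entailed — the narrative places the filling before the writing, not after.
(d) Entailed — the narrative places the filling before the writing.
(e) Entailed — every conjunct here is already in the original writing event.
(f) Not entailed — Bea filled the sink, not the wagon; the wagon belongs to the pushing event.

(a), (b), (d), (e)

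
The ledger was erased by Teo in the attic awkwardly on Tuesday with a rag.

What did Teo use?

a rag

'with a rag' marks the instrument of the erasing event.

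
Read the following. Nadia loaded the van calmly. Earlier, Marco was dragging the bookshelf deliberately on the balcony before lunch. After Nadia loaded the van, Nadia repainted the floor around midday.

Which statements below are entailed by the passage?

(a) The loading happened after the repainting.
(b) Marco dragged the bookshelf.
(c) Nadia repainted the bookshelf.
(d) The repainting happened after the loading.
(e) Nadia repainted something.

(a) Not entailed — the narrative places the loading before the repainting, not after.
(b) Entailed — 'drag' is an activity; 'was dragging' entails that some dragging happened, so 'dragged' holds.
(c) Not entailed — Nadia repainted the floor, not the bookshelf; the bookshelf belongs to the dragging event.
(d) Entailed — the narrative places the loading before the repainting.
(e) Entailed — the original entails any weakening of itself; this just drops 'around midday' and generalizes the patient.

(b), (d), (e)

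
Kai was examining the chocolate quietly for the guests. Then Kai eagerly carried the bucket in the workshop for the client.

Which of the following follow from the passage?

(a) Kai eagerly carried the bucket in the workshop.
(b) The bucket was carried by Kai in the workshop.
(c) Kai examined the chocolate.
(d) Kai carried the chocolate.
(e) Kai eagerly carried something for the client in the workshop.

(a) Entailed — dropping 'for the client' leaves a sub-description the original still satisfies.
(b) Entailed — this follows by dropping conjuncts from the carrying event's description.
(c) Entailed — 'examine' is an activity; 'was examining' entails that some examining happened, so 'examined' holds.
(d) Not entailed — Kai carried the bucket, not the chocolate; the chocolate belongs to the examining event.
(e) Entailed — every conjunct here is already in the original carrying event.

(a), (b), (c), (e)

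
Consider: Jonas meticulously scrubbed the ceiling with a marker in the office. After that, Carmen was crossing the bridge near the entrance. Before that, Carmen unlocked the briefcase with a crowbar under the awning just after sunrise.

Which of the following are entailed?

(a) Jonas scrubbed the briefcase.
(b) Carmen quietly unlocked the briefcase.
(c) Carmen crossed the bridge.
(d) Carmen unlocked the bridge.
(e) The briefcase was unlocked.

(a) Not entailed — Jonas scrubbed the ceiling, not the briefcase; the briefcase belongs to the unlocking event.
(b) Not entailed — 'quietly' adds information not in the original event.
(c) Not entailed — 'was crossing' is progressive on an accomplishment; it does not entail the completed 'crossed'.
(d) Not entailed — Carmen unlocked the briefcase, not the bridge; the bridge belongs to the crossing event.
(e) Entailed — every conjunct here is already in the original unlocking event.

(e)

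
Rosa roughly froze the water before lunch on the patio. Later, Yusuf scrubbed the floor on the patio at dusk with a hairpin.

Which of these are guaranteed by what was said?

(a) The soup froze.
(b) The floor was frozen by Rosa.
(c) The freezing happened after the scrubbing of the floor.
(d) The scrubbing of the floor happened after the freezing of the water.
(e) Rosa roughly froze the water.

(a) Not entailed — the water is what froze, not the soup.
(b) Not entailed — Rosa froze the water, not the floor; the floor belongs to the scrubbing event.
(c) Not entailed — the narrative places the freezing before the scrubbing, not after.
(d) Entailed — the narrative places the freezing before the scrubbing.
(e) Entailed — every conjunct here is already in the original freezing event.

(d), (e)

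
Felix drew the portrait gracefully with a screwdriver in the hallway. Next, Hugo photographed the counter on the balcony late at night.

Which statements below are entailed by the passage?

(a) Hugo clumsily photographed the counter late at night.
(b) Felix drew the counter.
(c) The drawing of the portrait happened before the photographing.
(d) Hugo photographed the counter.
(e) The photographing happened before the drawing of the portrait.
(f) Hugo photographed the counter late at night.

(a) Not entailed — 'clumsily' adds information not in the original event.
(b) Not entailed — Felix drew the portrait, not the counter; the counter belongs to the photographing event.
(c) Entailed — the narrative places the drawing before the photographing.
(d) Entailed — every conjunct here is already in the original photographing event.
(e) Not entailed — the narrative places the drawing before the photographing, not after.
(f) Entailed — dropping 'on the balcony' leaves a sub-description the original still satisfies.

(c), (d), (f)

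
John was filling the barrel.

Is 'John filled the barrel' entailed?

no

'was filling' is progressive; for an accomplishment like 'fill the barrel', it doesn't entail completion.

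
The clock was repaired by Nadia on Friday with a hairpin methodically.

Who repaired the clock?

Nadia

'Nadia' marks the agent of the repairing event.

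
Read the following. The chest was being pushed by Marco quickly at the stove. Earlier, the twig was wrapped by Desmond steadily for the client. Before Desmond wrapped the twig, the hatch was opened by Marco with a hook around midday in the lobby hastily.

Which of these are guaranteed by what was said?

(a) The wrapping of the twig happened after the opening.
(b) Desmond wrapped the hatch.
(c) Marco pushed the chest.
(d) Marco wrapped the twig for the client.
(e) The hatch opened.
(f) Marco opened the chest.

(a), (c), (e)

(a) Entailed — the narrative places the opening before the wrapping.
(b) Not entailed — Desmond wrapped the twig, not the hatch; the hatch belongs to the opening event.
(c) Entailed — 'push' is an activity; 'was pushing' entails that some pushing happened, so 'pushed' holds.
(d) Not entailed — the passage has Desmond wrapping the twig, not Marco.
(e) Entailed — 'Marco opened the hatch' is causative; it entails the inchoative 'the hatch opened'.
(f) Not entailed — Marco opened the hatch, not the chest; the chest belongs to the pushing event.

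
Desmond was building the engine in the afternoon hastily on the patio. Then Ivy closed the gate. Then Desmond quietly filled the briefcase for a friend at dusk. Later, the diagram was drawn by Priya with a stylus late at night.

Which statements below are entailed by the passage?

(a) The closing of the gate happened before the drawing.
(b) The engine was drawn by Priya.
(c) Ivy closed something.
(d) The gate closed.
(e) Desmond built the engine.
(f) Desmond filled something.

(a), (c), (d), (f)

(a) Entailed — the narrative places the closing before the drawing.
(b) Not entailed — Priya drew the diagram, not the engine; the engine belongs to the building event.
(c) Entailed — this follows by dropping conjuncts from the closing event's description.
(d) Entailed — 'Ivy closed the gate' is causative; it entails the inchoative 'the gate closed'.
(e) Not entailed — 'was building' is progressive on an accomplishment; it does not entail the completed 'built'.
(f) Entailed — every conjunct here is already in the original filling event.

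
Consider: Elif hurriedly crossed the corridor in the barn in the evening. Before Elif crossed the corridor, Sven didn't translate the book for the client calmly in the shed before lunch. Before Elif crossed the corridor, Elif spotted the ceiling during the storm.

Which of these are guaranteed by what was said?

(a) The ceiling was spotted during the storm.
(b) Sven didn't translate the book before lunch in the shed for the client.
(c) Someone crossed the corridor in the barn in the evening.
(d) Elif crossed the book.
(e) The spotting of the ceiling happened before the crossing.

(a), (c), (e)

(a) Entailed — every conjunct here is already in the original spotting event.
(b) Not entailed — dropping 'calmly' under negation is not valid — the original leaves open that Sven translated the book some other way.
(c) Entailed — the original entails any weakening of itself; this just drops 'hurriedly' and generalizes the agent.
(d) Not entailed — Elif crossed the corridor, not the book; the book belongs to the translating event.
(e) Entailed — the narrative places the spotting before the crossing.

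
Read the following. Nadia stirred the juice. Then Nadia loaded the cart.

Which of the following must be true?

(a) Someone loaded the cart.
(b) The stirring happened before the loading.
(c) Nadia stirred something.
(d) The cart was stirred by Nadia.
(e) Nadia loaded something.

(a) Entailed — generalizing the agent leaves a sub-description the original still satisfies.
(b) Entailed — the narrative places the stirring before the loading.
(c) Entailed — generalizing the patient leaves a sub-description the original still satisfies.
(d) Not entailed — Nadia stirred the juice, not the cart; the cart belongs to the loading event.
(e) Entailed — generalizing the patient leaves a sub-description the original still satisfies.

(a), (b), (c), (e)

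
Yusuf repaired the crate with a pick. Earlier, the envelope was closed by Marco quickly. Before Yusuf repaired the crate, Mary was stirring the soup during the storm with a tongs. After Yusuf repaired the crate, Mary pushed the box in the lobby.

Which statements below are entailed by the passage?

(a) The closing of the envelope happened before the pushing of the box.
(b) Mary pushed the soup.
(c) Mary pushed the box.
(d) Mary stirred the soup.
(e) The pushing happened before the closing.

(a) Entailed — the narrative places the closing before the pushing.
(b) Not entailed — Mary pushed the box, not the soup; the soup belongs to the stirring event.
(c) Entailed — this follows by dropping conjuncts from the pushing event's description.
(d) Entailed — 'stir' is an activity; 'was stirring' entails that some stirring happened, so 'stirred' holds.
(e) Not entailed — the narrative places the closing before the pushing, not after.

(a), (c), (d)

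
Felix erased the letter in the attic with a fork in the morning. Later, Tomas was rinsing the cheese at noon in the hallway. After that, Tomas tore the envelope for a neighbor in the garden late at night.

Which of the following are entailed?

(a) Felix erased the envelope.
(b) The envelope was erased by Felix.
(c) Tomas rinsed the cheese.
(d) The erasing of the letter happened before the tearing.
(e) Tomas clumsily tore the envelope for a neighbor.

(a) Not entailed — Felix erased the letter, not the envelope; the envelope belongs to the tearing event.
(b) Not entailed — Felix erased the letter, not the envelope; the envelope belongs to the tearing event.
(c) Entailed — 'rinse' is an activity; 'was rinsing' entails that some rinsing happened, so 'rinsed' holds.
(d) Entailed — the narrative places the erasing before the tearing.
(e) Not entailed — 'clumsily' adds information not in the original event.

(c), (d)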